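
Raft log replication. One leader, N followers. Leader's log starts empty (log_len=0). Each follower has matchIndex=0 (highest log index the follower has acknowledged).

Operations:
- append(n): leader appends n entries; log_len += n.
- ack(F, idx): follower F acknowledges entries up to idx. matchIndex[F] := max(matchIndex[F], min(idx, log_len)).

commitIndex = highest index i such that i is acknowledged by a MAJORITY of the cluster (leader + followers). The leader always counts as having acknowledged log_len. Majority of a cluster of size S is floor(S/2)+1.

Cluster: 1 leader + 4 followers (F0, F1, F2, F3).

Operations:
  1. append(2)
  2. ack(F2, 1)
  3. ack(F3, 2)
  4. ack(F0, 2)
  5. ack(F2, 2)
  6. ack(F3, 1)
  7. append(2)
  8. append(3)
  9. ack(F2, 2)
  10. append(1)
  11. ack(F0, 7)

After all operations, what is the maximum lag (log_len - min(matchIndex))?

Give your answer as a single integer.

Answer: 8

Derivation:
Op 1: append 2 -> log_len=2
Op 2: F2 acks idx 1 -> match: F0=0 F1=0 F2=1 F3=0; commitIndex=0
Op 3: F3 acks idx 2 -> match: F0=0 F1=0 F2=1 F3=2; commitIndex=1
Op 4: F0 acks idx 2 -> match: F0=2 F1=0 F2=1 F3=2; commitIndex=2
Op 5: F2 acks idx 2 -> match: F0=2 F1=0 F2=2 F3=2; commitIndex=2
Op 6: F3 acks idx 1 -> match: F0=2 F1=0 F2=2 F3=2; commitIndex=2
Op 7: append 2 -> log_len=4
Op 8: append 3 -> log_len=7
Op 9: F2 acks idx 2 -> match: F0=2 F1=0 F2=2 F3=2; commitIndex=2
Op 10: append 1 -> log_len=8
Op 11: F0 acks idx 7 -> match: F0=7 F1=0 F2=2 F3=2; commitIndex=2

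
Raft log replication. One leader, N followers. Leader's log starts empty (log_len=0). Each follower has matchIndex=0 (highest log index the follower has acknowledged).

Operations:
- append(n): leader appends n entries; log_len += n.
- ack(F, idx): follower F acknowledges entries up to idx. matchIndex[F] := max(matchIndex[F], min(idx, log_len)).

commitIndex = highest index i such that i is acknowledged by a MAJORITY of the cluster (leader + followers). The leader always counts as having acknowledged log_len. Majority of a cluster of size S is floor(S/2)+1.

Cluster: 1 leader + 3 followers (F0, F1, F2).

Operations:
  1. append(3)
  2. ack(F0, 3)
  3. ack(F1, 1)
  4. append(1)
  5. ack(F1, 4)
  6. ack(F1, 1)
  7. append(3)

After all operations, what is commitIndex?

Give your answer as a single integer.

Answer: 3

Derivation:
Op 1: append 3 -> log_len=3
Op 2: F0 acks idx 3 -> match: F0=3 F1=0 F2=0; commitIndex=0
Op 3: F1 acks idx 1 -> match: F0=3 F1=1 F2=0; commitIndex=1
Op 4: append 1 -> log_len=4
Op 5: F1 acks idx 4 -> match: F0=3 F1=4 F2=0; commitIndex=3
Op 6: F1 acks idx 1 -> match: F0=3 F1=4 F2=0; commitIndex=3
Op 7: append 3 -> log_len=7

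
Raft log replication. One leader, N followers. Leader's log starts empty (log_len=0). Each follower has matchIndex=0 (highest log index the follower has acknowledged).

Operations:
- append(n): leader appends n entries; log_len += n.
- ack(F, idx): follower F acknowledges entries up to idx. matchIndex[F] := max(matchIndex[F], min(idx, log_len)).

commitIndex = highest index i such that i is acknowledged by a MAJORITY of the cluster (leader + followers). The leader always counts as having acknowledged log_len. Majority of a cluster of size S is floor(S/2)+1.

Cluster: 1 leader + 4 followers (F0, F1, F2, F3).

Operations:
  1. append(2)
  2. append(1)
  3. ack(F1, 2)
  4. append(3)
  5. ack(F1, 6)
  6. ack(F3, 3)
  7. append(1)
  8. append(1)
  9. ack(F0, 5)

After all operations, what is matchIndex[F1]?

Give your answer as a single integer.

Op 1: append 2 -> log_len=2
Op 2: append 1 -> log_len=3
Op 3: F1 acks idx 2 -> match: F0=0 F1=2 F2=0 F3=0; commitIndex=0
Op 4: append 3 -> log_len=6
Op 5: F1 acks idx 6 -> match: F0=0 F1=6 F2=0 F3=0; commitIndex=0
Op 6: F3 acks idx 3 -> match: F0=0 F1=6 F2=0 F3=3; commitIndex=3
Op 7: append 1 -> log_len=7
Op 8: append 1 -> log_len=8
Op 9: F0 acks idx 5 -> match: F0=5 F1=6 F2=0 F3=3; commitIndex=5

Answer: 6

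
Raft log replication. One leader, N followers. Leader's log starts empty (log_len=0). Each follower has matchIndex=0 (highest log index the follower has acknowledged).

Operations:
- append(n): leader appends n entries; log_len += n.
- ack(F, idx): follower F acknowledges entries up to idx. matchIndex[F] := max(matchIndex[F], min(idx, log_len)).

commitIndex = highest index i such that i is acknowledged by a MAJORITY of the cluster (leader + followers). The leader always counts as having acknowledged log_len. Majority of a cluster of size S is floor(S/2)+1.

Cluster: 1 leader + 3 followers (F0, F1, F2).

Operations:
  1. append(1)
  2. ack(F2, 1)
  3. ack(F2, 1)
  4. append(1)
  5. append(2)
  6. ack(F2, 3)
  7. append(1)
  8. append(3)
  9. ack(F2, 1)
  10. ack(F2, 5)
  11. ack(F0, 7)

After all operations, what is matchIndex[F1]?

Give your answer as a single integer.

Answer: 0

Derivation:
Op 1: append 1 -> log_len=1
Op 2: F2 acks idx 1 -> match: F0=0 F1=0 F2=1; commitIndex=0
Op 3: F2 acks idx 1 -> match: F0=0 F1=0 F2=1; commitIndex=0
Op 4: append 1 -> log_len=2
Op 5: append 2 -> log_len=4
Op 6: F2 acks idx 3 -> match: F0=0 F1=0 F2=3; commitIndex=0
Op 7: append 1 -> log_len=5
Op 8: append 3 -> log_len=8
Op 9: F2 acks idx 1 -> match: F0=0 F1=0 F2=3; commitIndex=0
Op 10: F2 acks idx 5 -> match: F0=0 F1=0 F2=5; commitIndex=0
Op 11: F0 acks idx 7 -> match: F0=7 F1=0 F2=5; commitIndex=5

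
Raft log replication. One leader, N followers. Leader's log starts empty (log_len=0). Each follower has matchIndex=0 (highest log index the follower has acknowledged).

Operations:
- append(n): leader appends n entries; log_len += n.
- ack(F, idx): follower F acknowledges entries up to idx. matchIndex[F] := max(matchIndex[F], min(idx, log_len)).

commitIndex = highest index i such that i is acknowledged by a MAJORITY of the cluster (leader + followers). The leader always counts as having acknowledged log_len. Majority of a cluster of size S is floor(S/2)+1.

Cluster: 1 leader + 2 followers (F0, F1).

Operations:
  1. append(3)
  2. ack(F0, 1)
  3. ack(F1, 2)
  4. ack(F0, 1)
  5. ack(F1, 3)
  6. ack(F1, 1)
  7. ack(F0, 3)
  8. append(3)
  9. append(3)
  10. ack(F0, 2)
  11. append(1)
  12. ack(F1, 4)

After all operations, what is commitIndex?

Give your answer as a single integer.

Op 1: append 3 -> log_len=3
Op 2: F0 acks idx 1 -> match: F0=1 F1=0; commitIndex=1
Op 3: F1 acks idx 2 -> match: F0=1 F1=2; commitIndex=2
Op 4: F0 acks idx 1 -> match: F0=1 F1=2; commitIndex=2
Op 5: F1 acks idx 3 -> match: F0=1 F1=3; commitIndex=3
Op 6: F1 acks idx 1 -> match: F0=1 F1=3; commitIndex=3
Op 7: F0 acks idx 3 -> match: F0=3 F1=3; commitIndex=3
Op 8: append 3 -> log_len=6
Op 9: append 3 -> log_len=9
Op 10: F0 acks idx 2 -> match: F0=3 F1=3; commitIndex=3
Op 11: append 1 -> log_len=10
Op 12: F1 acks idx 4 -> match: F0=3 F1=4; commitIndex=4

Answer: 4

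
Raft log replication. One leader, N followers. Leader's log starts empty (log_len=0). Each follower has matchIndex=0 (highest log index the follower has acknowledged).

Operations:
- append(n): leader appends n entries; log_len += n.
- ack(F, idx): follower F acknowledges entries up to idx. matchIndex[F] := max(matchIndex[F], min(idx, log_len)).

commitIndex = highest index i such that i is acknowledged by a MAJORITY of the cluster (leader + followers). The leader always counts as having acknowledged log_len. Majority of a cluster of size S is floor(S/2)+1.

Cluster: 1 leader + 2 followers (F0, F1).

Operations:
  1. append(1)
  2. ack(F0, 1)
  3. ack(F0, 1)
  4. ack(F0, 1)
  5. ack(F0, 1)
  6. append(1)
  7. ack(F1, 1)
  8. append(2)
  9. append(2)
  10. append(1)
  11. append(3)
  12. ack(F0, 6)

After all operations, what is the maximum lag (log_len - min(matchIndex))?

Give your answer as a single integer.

Op 1: append 1 -> log_len=1
Op 2: F0 acks idx 1 -> match: F0=1 F1=0; commitIndex=1
Op 3: F0 acks idx 1 -> match: F0=1 F1=0; commitIndex=1
Op 4: F0 acks idx 1 -> match: F0=1 F1=0; commitIndex=1
Op 5: F0 acks idx 1 -> match: F0=1 F1=0; commitIndex=1
Op 6: append 1 -> log_len=2
Op 7: F1 acks idx 1 -> match: F0=1 F1=1; commitIndex=1
Op 8: append 2 -> log_len=4
Op 9: append 2 -> log_len=6
Op 10: append 1 -> log_len=7
Op 11: append 3 -> log_len=10
Op 12: F0 acks idx 6 -> match: F0=6 F1=1; commitIndex=6

Answer: 9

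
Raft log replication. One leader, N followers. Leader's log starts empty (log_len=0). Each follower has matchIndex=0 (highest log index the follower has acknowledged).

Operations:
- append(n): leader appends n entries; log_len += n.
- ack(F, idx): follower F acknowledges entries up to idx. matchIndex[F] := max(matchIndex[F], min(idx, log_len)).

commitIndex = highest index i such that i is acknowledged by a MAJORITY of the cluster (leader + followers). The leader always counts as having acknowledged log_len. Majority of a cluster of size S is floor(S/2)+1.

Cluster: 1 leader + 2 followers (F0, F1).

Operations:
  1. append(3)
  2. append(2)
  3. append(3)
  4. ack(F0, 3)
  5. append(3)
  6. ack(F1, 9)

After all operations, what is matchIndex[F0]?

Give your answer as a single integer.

Op 1: append 3 -> log_len=3
Op 2: append 2 -> log_len=5
Op 3: append 3 -> log_len=8
Op 4: F0 acks idx 3 -> match: F0=3 F1=0; commitIndex=3
Op 5: append 3 -> log_len=11
Op 6: F1 acks idx 9 -> match: F0=3 F1=9; commitIndex=9

Answer: 3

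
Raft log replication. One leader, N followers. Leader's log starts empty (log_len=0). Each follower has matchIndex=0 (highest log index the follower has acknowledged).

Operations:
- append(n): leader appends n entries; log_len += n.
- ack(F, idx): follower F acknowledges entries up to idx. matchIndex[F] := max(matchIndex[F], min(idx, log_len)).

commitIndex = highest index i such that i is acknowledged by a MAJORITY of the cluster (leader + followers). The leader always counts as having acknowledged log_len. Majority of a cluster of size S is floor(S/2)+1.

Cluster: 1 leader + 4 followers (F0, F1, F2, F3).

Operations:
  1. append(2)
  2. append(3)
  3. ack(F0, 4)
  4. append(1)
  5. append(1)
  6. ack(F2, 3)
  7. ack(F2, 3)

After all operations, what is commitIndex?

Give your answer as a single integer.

Answer: 3

Derivation:
Op 1: append 2 -> log_len=2
Op 2: append 3 -> log_len=5
Op 3: F0 acks idx 4 -> match: F0=4 F1=0 F2=0 F3=0; commitIndex=0
Op 4: append 1 -> log_len=6
Op 5: append 1 -> log_len=7
Op 6: F2 acks idx 3 -> match: F0=4 F1=0 F2=3 F3=0; commitIndex=3
Op 7: F2 acks idx 3 -> match: F0=4 F1=0 F2=3 F3=0; commitIndex=3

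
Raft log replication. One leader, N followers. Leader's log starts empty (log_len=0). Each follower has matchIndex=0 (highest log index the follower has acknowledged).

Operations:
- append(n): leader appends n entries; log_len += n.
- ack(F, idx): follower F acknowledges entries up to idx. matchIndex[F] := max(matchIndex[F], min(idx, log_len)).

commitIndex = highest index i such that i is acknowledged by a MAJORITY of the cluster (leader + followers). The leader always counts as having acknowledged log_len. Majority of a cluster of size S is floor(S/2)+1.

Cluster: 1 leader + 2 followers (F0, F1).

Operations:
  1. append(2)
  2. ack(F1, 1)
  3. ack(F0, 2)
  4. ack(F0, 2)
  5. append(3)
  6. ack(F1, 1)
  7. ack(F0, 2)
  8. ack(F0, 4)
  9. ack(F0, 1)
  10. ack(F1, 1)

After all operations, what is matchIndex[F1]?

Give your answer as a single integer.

Answer: 1

Derivation:
Op 1: append 2 -> log_len=2
Op 2: F1 acks idx 1 -> match: F0=0 F1=1; commitIndex=1
Op 3: F0 acks idx 2 -> match: F0=2 F1=1; commitIndex=2
Op 4: F0 acks idx 2 -> match: F0=2 F1=1; commitIndex=2
Op 5: append 3 -> log_len=5
Op 6: F1 acks idx 1 -> match: F0=2 F1=1; commitIndex=2
Op 7: F0 acks idx 2 -> match: F0=2 F1=1; commitIndex=2
Op 8: F0 acks idx 4 -> match: F0=4 F1=1; commitIndex=4
Op 9: F0 acks idx 1 -> match: F0=4 F1=1; commitIndex=4
Op 10: F1 acks idx 1 -> match: F0=4 F1=1; commitIndex=4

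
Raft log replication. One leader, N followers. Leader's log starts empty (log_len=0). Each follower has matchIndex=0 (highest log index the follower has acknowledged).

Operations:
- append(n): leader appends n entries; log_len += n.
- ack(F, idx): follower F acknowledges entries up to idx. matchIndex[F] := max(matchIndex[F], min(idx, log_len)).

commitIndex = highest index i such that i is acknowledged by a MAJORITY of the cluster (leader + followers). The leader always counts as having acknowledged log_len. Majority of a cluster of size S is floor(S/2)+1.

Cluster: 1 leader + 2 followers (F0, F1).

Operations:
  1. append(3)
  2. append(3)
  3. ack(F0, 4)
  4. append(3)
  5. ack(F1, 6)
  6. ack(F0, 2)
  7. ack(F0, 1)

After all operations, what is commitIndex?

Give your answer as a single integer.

Op 1: append 3 -> log_len=3
Op 2: append 3 -> log_len=6
Op 3: F0 acks idx 4 -> match: F0=4 F1=0; commitIndex=4
Op 4: append 3 -> log_len=9
Op 5: F1 acks idx 6 -> match: F0=4 F1=6; commitIndex=6
Op 6: F0 acks idx 2 -> match: F0=4 F1=6; commitIndex=6
Op 7: F0 acks idx 1 -> match: F0=4 F1=6; commitIndex=6

Answer: 6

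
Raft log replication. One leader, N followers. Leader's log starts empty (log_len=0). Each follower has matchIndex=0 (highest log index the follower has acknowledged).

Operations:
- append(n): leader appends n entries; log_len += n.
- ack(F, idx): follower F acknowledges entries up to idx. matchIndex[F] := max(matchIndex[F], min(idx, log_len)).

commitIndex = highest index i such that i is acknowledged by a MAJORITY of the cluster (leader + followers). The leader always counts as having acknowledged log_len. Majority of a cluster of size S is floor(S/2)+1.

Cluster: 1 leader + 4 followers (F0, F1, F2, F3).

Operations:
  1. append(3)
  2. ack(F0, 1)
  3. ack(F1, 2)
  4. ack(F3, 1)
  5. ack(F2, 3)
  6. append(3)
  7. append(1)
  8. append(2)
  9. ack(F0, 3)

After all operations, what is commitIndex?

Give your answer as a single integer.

Answer: 3

Derivation:
Op 1: append 3 -> log_len=3
Op 2: F0 acks idx 1 -> match: F0=1 F1=0 F2=0 F3=0; commitIndex=0
Op 3: F1 acks idx 2 -> match: F0=1 F1=2 F2=0 F3=0; commitIndex=1
Op 4: F3 acks idx 1 -> match: F0=1 F1=2 F2=0 F3=1; commitIndex=1
Op 5: F2 acks idx 3 -> match: F0=1 F1=2 F2=3 F3=1; commitIndex=2
Op 6: append 3 -> log_len=6
Op 7: append 1 -> log_len=7
Op 8: append 2 -> log_len=9
Op 9: F0 acks idx 3 -> match: F0=3 F1=2 F2=3 F3=1; commitIndex=3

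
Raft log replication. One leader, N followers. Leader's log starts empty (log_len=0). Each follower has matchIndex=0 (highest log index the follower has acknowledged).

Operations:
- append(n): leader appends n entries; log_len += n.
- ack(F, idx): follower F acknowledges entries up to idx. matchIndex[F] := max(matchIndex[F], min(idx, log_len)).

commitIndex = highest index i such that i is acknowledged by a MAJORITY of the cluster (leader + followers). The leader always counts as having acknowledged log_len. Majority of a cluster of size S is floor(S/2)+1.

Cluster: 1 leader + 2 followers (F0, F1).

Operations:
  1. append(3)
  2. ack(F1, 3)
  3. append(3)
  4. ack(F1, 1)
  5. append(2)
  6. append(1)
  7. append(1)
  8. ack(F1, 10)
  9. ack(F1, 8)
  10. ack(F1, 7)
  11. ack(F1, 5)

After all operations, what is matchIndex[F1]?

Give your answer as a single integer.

Answer: 10

Derivation:
Op 1: append 3 -> log_len=3
Op 2: F1 acks idx 3 -> match: F0=0 F1=3; commitIndex=3
Op 3: append 3 -> log_len=6
Op 4: F1 acks idx 1 -> match: F0=0 F1=3; commitIndex=3
Op 5: append 2 -> log_len=8
Op 6: append 1 -> log_len=9
Op 7: append 1 -> log_len=10
Op 8: F1 acks idx 10 -> match: F0=0 F1=10; commitIndex=10
Op 9: F1 acks idx 8 -> match: F0=0 F1=10; commitIndex=10
Op 10: F1 acks idx 7 -> match: F0=0 F1=10; commitIndex=10
Op 11: F1 acks idx 5 -> match: F0=0 F1=10; commitIndex=10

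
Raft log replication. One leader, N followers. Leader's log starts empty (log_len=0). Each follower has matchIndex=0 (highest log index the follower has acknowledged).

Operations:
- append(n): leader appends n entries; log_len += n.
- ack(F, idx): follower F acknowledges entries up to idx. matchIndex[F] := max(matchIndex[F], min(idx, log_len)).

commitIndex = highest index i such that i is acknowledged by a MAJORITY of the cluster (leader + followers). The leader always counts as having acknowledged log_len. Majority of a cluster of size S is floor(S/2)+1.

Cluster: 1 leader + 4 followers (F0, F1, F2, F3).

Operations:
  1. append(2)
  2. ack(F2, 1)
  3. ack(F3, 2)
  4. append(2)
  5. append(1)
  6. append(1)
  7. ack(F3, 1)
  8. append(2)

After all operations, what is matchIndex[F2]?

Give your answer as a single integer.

Answer: 1

Derivation:
Op 1: append 2 -> log_len=2
Op 2: F2 acks idx 1 -> match: F0=0 F1=0 F2=1 F3=0; commitIndex=0
Op 3: F3 acks idx 2 -> match: F0=0 F1=0 F2=1 F3=2; commitIndex=1
Op 4: append 2 -> log_len=4
Op 5: append 1 -> log_len=5
Op 6: append 1 -> log_len=6
Op 7: F3 acks idx 1 -> match: F0=0 F1=0 F2=1 F3=2; commitIndex=1
Op 8: append 2 -> log_len=8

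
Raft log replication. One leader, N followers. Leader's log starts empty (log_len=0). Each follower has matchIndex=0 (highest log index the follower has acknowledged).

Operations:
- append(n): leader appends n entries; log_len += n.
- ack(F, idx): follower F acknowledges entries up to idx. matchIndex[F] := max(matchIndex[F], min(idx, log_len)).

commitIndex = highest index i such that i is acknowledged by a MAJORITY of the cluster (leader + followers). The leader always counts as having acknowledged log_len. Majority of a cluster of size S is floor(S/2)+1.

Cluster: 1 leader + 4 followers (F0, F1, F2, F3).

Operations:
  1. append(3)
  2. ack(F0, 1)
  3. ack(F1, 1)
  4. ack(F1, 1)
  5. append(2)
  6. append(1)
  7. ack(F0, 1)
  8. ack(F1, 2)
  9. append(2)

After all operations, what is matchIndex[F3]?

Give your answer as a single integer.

Op 1: append 3 -> log_len=3
Op 2: F0 acks idx 1 -> match: F0=1 F1=0 F2=0 F3=0; commitIndex=0
Op 3: F1 acks idx 1 -> match: F0=1 F1=1 F2=0 F3=0; commitIndex=1
Op 4: F1 acks idx 1 -> match: F0=1 F1=1 F2=0 F3=0; commitIndex=1
Op 5: append 2 -> log_len=5
Op 6: append 1 -> log_len=6
Op 7: F0 acks idx 1 -> match: F0=1 F1=1 F2=0 F3=0; commitIndex=1
Op 8: F1 acks idx 2 -> match: F0=1 F1=2 F2=0 F3=0; commitIndex=1
Op 9: append 2 -> log_len=8

Answer: 0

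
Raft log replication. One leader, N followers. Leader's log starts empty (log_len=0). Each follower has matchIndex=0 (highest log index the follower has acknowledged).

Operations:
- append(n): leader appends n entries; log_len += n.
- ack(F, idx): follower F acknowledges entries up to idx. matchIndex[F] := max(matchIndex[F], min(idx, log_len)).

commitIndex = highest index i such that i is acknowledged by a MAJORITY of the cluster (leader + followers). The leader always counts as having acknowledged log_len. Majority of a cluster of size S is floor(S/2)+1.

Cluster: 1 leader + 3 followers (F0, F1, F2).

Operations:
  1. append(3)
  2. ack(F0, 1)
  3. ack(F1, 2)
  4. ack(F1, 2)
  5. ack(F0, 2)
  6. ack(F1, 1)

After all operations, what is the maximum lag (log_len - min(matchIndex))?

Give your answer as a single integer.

Op 1: append 3 -> log_len=3
Op 2: F0 acks idx 1 -> match: F0=1 F1=0 F2=0; commitIndex=0
Op 3: F1 acks idx 2 -> match: F0=1 F1=2 F2=0; commitIndex=1
Op 4: F1 acks idx 2 -> match: F0=1 F1=2 F2=0; commitIndex=1
Op 5: F0 acks idx 2 -> match: F0=2 F1=2 F2=0; commitIndex=2
Op 6: F1 acks idx 1 -> match: F0=2 F1=2 F2=0; commitIndex=2

Answer: 3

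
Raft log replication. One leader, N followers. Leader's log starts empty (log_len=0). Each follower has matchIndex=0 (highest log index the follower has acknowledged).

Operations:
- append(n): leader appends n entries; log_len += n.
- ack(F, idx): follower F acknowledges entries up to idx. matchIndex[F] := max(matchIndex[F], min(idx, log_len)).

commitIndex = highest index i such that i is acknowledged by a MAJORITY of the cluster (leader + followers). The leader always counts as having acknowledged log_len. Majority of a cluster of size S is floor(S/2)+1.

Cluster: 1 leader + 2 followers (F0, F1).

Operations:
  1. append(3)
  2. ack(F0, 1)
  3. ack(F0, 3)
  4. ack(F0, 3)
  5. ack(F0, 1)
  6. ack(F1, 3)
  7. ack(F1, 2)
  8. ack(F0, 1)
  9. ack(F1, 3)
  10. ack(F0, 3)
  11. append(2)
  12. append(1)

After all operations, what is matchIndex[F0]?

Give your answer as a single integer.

Op 1: append 3 -> log_len=3
Op 2: F0 acks idx 1 -> match: F0=1 F1=0; commitIndex=1
Op 3: F0 acks idx 3 -> match: F0=3 F1=0; commitIndex=3
Op 4: F0 acks idx 3 -> match: F0=3 F1=0; commitIndex=3
Op 5: F0 acks idx 1 -> match: F0=3 F1=0; commitIndex=3
Op 6: F1 acks idx 3 -> match: F0=3 F1=3; commitIndex=3
Op 7: F1 acks idx 2 -> match: F0=3 F1=3; commitIndex=3
Op 8: F0 acks idx 1 -> match: F0=3 F1=3; commitIndex=3
Op 9: F1 acks idx 3 -> match: F0=3 F1=3; commitIndex=3
Op 10: F0 acks idx 3 -> match: F0=3 F1=3; commitIndex=3
Op 11: append 2 -> log_len=5
Op 12: append 1 -> log_len=6

Answer: 3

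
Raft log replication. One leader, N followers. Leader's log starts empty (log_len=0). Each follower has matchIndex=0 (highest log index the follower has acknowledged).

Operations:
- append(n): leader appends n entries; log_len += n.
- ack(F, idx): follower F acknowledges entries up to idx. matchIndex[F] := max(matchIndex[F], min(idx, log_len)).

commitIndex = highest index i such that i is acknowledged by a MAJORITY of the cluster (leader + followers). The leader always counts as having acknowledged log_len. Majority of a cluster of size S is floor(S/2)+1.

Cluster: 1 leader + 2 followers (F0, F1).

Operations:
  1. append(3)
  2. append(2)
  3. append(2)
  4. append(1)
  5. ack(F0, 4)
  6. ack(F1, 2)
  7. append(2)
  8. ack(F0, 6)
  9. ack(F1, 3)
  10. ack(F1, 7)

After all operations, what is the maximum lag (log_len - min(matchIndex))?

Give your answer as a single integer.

Answer: 4

Derivation:
Op 1: append 3 -> log_len=3
Op 2: append 2 -> log_len=5
Op 3: append 2 -> log_len=7
Op 4: append 1 -> log_len=8
Op 5: F0 acks idx 4 -> match: F0=4 F1=0; commitIndex=4
Op 6: F1 acks idx 2 -> match: F0=4 F1=2; commitIndex=4
Op 7: append 2 -> log_len=10
Op 8: F0 acks idx 6 -> match: F0=6 F1=2; commitIndex=6
Op 9: F1 acks idx 3 -> match: F0=6 F1=3; commitIndex=6
Op 10: F1 acks idx 7 -> match: F0=6 F1=7; commitIndex=7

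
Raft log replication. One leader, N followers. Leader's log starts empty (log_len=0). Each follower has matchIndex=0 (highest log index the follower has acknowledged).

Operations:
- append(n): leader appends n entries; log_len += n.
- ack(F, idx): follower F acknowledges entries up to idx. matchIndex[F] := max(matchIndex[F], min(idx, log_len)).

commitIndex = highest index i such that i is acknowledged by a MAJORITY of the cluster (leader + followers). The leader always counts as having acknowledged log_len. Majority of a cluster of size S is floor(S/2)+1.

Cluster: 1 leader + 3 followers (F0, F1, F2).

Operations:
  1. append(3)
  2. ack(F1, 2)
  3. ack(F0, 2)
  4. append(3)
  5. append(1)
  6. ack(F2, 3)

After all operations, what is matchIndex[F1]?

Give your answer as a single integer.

Answer: 2

Derivation:
Op 1: append 3 -> log_len=3
Op 2: F1 acks idx 2 -> match: F0=0 F1=2 F2=0; commitIndex=0
Op 3: F0 acks idx 2 -> match: F0=2 F1=2 F2=0; commitIndex=2
Op 4: append 3 -> log_len=6
Op 5: append 1 -> log_len=7
Op 6: F2 acks idx 3 -> match: F0=2 F1=2 F2=3; commitIndex=2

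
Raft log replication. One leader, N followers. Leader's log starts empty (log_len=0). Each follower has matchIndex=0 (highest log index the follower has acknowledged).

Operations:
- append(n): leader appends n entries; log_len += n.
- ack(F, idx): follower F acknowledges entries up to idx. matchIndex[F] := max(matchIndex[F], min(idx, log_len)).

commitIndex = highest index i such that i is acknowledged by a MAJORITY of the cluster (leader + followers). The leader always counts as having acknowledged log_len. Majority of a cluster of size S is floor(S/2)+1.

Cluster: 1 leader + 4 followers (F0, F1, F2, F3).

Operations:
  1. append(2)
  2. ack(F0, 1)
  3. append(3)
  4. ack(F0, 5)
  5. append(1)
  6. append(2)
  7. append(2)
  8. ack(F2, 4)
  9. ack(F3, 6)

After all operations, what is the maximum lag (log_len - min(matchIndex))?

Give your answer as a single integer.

Op 1: append 2 -> log_len=2
Op 2: F0 acks idx 1 -> match: F0=1 F1=0 F2=0 F3=0; commitIndex=0
Op 3: append 3 -> log_len=5
Op 4: F0 acks idx 5 -> match: F0=5 F1=0 F2=0 F3=0; commitIndex=0
Op 5: append 1 -> log_len=6
Op 6: append 2 -> log_len=8
Op 7: append 2 -> log_len=10
Op 8: F2 acks idx 4 -> match: F0=5 F1=0 F2=4 F3=0; commitIndex=4
Op 9: F3 acks idx 6 -> match: F0=5 F1=0 F2=4 F3=6; commitIndex=5

Answer: 10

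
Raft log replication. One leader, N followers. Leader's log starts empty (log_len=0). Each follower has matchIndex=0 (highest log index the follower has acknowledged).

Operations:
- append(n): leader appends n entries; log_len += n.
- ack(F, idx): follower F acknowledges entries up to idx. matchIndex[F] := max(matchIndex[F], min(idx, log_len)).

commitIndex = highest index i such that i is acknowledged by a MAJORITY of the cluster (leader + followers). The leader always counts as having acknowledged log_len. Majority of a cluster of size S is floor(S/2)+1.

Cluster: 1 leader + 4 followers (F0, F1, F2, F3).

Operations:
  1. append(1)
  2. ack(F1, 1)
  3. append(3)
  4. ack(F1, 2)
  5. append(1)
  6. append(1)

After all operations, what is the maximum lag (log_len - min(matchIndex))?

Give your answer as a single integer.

Answer: 6

Derivation:
Op 1: append 1 -> log_len=1
Op 2: F1 acks idx 1 -> match: F0=0 F1=1 F2=0 F3=0; commitIndex=0
Op 3: append 3 -> log_len=4
Op 4: F1 acks idx 2 -> match: F0=0 F1=2 F2=0 F3=0; commitIndex=0
Op 5: append 1 -> log_len=5
Op 6: append 1 -> log_len=6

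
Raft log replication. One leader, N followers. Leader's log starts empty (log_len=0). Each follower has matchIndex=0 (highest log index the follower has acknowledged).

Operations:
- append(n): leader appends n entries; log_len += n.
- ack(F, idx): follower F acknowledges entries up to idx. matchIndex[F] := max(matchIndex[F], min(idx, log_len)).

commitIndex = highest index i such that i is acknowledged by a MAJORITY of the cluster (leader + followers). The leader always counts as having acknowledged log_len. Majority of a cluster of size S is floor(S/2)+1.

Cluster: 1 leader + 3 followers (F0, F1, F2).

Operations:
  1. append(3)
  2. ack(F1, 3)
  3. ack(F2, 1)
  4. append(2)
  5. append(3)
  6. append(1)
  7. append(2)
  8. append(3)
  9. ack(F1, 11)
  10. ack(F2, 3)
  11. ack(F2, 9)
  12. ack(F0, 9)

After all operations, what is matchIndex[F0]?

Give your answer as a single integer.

Answer: 9

Derivation:
Op 1: append 3 -> log_len=3
Op 2: F1 acks idx 3 -> match: F0=0 F1=3 F2=0; commitIndex=0
Op 3: F2 acks idx 1 -> match: F0=0 F1=3 F2=1; commitIndex=1
Op 4: append 2 -> log_len=5
Op 5: append 3 -> log_len=8
Op 6: append 1 -> log_len=9
Op 7: append 2 -> log_len=11
Op 8: append 3 -> log_len=14
Op 9: F1 acks idx 11 -> match: F0=0 F1=11 F2=1; commitIndex=1
Op 10: F2 acks idx 3 -> match: F0=0 F1=11 F2=3; commitIndex=3
Op 11: F2 acks idx 9 -> match: F0=0 F1=11 F2=9; commitIndex=9
Op 12: F0 acks idx 9 -> match: F0=9 F1=11 F2=9; commitIndex=9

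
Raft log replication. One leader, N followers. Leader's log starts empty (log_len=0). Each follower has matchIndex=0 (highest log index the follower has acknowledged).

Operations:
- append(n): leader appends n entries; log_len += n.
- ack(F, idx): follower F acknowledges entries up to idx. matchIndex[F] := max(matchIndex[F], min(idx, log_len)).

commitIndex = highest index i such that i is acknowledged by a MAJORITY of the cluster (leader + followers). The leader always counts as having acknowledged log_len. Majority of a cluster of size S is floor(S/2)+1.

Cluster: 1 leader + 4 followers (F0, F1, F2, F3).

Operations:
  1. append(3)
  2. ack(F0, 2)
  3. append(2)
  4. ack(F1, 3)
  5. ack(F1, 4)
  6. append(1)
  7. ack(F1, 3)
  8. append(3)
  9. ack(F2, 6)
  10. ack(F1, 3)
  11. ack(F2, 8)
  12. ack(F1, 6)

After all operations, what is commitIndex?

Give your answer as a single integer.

Answer: 6

Derivation:
Op 1: append 3 -> log_len=3
Op 2: F0 acks idx 2 -> match: F0=2 F1=0 F2=0 F3=0; commitIndex=0
Op 3: append 2 -> log_len=5
Op 4: F1 acks idx 3 -> match: F0=2 F1=3 F2=0 F3=0; commitIndex=2
Op 5: F1 acks idx 4 -> match: F0=2 F1=4 F2=0 F3=0; commitIndex=2
Op 6: append 1 -> log_len=6
Op 7: F1 acks idx 3 -> match: F0=2 F1=4 F2=0 F3=0; commitIndex=2
Op 8: append 3 -> log_len=9
Op 9: F2 acks idx 6 -> match: F0=2 F1=4 F2=6 F3=0; commitIndex=4
Op 10: F1 acks idx 3 -> match: F0=2 F1=4 F2=6 F3=0; commitIndex=4
Op 11: F2 acks idx 8 -> match: F0=2 F1=4 F2=8 F3=0; commitIndex=4
Op 12: F1 acks idx 6 -> match: F0=2 F1=6 F2=8 F3=0; commitIndex=6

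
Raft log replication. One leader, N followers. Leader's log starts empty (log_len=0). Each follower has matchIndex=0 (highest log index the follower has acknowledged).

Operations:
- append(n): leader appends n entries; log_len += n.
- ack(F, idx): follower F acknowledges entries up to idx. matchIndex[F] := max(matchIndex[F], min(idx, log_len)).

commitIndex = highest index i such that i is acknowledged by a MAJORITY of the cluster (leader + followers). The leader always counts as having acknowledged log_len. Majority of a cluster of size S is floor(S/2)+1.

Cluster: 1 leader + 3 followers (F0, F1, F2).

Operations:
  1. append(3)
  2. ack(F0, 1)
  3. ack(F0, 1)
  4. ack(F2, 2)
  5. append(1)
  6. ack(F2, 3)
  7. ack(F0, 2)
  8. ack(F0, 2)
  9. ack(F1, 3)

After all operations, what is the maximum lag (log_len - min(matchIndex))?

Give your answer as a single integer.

Answer: 2

Derivation:
Op 1: append 3 -> log_len=3
Op 2: F0 acks idx 1 -> match: F0=1 F1=0 F2=0; commitIndex=0
Op 3: F0 acks idx 1 -> match: F0=1 F1=0 F2=0; commitIndex=0
Op 4: F2 acks idx 2 -> match: F0=1 F1=0 F2=2; commitIndex=1
Op 5: append 1 -> log_len=4
Op 6: F2 acks idx 3 -> match: F0=1 F1=0 F2=3; commitIndex=1
Op 7: F0 acks idx 2 -> match: F0=2 F1=0 F2=3; commitIndex=2
Op 8: F0 acks idx 2 -> match: F0=2 F1=0 F2=3; commitIndex=2
Op 9: F1 acks idx 3 -> match: F0=2 F1=3 F2=3; commitIndex=3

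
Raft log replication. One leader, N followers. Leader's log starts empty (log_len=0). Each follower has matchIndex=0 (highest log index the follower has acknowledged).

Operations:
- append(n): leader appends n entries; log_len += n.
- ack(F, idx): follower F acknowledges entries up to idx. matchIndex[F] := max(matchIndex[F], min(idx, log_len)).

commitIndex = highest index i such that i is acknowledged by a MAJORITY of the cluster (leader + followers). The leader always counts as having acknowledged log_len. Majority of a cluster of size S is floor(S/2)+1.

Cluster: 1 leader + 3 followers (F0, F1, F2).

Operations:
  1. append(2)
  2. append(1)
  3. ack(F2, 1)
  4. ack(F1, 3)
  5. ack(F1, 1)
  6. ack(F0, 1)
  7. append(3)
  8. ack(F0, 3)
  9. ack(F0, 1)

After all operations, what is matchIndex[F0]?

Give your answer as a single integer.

Answer: 3

Derivation:
Op 1: append 2 -> log_len=2
Op 2: append 1 -> log_len=3
Op 3: F2 acks idx 1 -> match: F0=0 F1=0 F2=1; commitIndex=0
Op 4: F1 acks idx 3 -> match: F0=0 F1=3 F2=1; commitIndex=1
Op 5: F1 acks idx 1 -> match: F0=0 F1=3 F2=1; commitIndex=1
Op 6: F0 acks idx 1 -> match: F0=1 F1=3 F2=1; commitIndex=1
Op 7: append 3 -> log_len=6
Op 8: F0 acks idx 3 -> match: F0=3 F1=3 F2=1; commitIndex=3
Op 9: F0 acks idx 1 -> match: F0=3 F1=3 F2=1; commitIndex=3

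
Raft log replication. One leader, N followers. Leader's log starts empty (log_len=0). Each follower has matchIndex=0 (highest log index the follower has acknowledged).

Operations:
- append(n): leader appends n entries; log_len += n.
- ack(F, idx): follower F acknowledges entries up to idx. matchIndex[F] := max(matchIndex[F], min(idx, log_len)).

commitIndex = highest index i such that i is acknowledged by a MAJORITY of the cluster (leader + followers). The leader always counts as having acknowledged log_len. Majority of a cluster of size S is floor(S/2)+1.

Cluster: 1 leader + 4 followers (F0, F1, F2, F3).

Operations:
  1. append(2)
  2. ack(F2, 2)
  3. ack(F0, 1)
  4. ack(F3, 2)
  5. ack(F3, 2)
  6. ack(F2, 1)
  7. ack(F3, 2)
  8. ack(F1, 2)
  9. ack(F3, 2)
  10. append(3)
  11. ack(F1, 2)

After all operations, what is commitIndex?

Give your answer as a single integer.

Answer: 2

Derivation:
Op 1: append 2 -> log_len=2
Op 2: F2 acks idx 2 -> match: F0=0 F1=0 F2=2 F3=0; commitIndex=0
Op 3: F0 acks idx 1 -> match: F0=1 F1=0 F2=2 F3=0; commitIndex=1
Op 4: F3 acks idx 2 -> match: F0=1 F1=0 F2=2 F3=2; commitIndex=2
Op 5: F3 acks idx 2 -> match: F0=1 F1=0 F2=2 F3=2; commitIndex=2
Op 6: F2 acks idx 1 -> match: F0=1 F1=0 F2=2 F3=2; commitIndex=2
Op 7: F3 acks idx 2 -> match: F0=1 F1=0 F2=2 F3=2; commitIndex=2
Op 8: F1 acks idx 2 -> match: F0=1 F1=2 F2=2 F3=2; commitIndex=2
Op 9: F3 acks idx 2 -> match: F0=1 F1=2 F2=2 F3=2; commitIndex=2
Op 10: append 3 -> log_len=5
Op 11: F1 acks idx 2 -> match: F0=1 F1=2 F2=2 F3=2; commitIndex=2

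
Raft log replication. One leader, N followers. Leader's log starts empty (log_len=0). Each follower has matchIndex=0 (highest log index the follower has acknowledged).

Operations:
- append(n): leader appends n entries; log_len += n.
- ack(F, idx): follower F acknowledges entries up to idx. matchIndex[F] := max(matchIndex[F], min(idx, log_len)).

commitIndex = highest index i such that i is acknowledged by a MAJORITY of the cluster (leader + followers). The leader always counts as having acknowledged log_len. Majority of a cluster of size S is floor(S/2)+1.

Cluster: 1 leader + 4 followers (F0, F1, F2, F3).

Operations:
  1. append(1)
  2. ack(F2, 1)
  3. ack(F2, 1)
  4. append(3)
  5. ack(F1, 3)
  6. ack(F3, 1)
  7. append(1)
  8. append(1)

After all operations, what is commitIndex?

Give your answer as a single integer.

Answer: 1

Derivation:
Op 1: append 1 -> log_len=1
Op 2: F2 acks idx 1 -> match: F0=0 F1=0 F2=1 F3=0; commitIndex=0
Op 3: F2 acks idx 1 -> match: F0=0 F1=0 F2=1 F3=0; commitIndex=0
Op 4: append 3 -> log_len=4
Op 5: F1 acks idx 3 -> match: F0=0 F1=3 F2=1 F3=0; commitIndex=1
Op 6: F3 acks idx 1 -> match: F0=0 F1=3 F2=1 F3=1; commitIndex=1
Op 7: append 1 -> log_len=5
Op 8: append 1 -> log_len=6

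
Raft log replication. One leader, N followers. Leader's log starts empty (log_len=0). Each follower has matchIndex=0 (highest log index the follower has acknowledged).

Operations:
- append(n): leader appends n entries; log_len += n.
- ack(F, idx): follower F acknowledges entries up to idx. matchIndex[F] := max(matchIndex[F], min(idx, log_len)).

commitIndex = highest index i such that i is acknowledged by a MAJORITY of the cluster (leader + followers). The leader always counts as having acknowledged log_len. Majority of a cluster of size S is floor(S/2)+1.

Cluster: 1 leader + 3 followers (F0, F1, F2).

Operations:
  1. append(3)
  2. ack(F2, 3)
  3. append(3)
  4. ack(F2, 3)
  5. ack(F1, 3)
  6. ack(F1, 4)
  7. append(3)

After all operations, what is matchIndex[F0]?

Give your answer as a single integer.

Op 1: append 3 -> log_len=3
Op 2: F2 acks idx 3 -> match: F0=0 F1=0 F2=3; commitIndex=0
Op 3: append 3 -> log_len=6
Op 4: F2 acks idx 3 -> match: F0=0 F1=0 F2=3; commitIndex=0
Op 5: F1 acks idx 3 -> match: F0=0 F1=3 F2=3; commitIndex=3
Op 6: F1 acks idx 4 -> match: F0=0 F1=4 F2=3; commitIndex=3
Op 7: append 3 -> log_len=9

Answer: 0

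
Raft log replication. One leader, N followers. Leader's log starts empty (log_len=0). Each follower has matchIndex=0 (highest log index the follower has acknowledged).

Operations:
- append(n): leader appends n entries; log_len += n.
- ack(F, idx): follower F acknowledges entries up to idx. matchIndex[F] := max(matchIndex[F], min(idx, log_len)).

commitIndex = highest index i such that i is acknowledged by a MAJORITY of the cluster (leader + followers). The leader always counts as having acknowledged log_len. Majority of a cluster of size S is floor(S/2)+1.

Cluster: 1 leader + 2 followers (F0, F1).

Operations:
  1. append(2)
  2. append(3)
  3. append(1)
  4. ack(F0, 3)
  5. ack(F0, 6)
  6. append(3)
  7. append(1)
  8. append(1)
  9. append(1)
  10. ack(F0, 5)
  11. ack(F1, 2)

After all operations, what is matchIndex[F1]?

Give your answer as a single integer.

Answer: 2

Derivation:
Op 1: append 2 -> log_len=2
Op 2: append 3 -> log_len=5
Op 3: append 1 -> log_len=6
Op 4: F0 acks idx 3 -> match: F0=3 F1=0; commitIndex=3
Op 5: F0 acks idx 6 -> match: F0=6 F1=0; commitIndex=6
Op 6: append 3 -> log_len=9
Op 7: append 1 -> log_len=10
Op 8: append 1 -> log_len=11
Op 9: append 1 -> log_len=12
Op 10: F0 acks idx 5 -> match: F0=6 F1=0; commitIndex=6
Op 11: F1 acks idx 2 -> match: F0=6 F1=2; commitIndex=6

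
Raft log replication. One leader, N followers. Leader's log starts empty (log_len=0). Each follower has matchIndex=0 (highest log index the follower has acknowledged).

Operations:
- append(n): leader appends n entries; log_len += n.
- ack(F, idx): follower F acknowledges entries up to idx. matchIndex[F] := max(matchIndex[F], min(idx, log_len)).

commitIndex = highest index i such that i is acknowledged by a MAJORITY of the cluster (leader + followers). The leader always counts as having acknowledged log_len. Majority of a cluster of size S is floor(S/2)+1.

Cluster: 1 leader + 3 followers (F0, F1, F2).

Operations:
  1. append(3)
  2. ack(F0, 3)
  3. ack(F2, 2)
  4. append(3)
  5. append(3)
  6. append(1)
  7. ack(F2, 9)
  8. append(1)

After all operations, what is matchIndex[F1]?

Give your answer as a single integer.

Answer: 0

Derivation:
Op 1: append 3 -> log_len=3
Op 2: F0 acks idx 3 -> match: F0=3 F1=0 F2=0; commitIndex=0
Op 3: F2 acks idx 2 -> match: F0=3 F1=0 F2=2; commitIndex=2
Op 4: append 3 -> log_len=6
Op 5: append 3 -> log_len=9
Op 6: append 1 -> log_len=10
Op 7: F2 acks idx 9 -> match: F0=3 F1=0 F2=9; commitIndex=3
Op 8: append 1 -> log_len=11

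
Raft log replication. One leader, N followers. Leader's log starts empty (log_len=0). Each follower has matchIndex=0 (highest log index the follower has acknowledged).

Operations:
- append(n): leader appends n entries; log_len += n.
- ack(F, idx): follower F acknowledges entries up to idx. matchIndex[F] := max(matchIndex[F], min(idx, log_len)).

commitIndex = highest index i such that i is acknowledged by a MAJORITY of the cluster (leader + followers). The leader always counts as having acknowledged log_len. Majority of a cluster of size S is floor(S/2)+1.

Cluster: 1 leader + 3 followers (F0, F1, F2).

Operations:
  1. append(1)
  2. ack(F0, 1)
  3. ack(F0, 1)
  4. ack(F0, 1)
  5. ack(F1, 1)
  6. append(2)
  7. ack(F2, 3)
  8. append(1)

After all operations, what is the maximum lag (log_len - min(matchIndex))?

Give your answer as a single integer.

Op 1: append 1 -> log_len=1
Op 2: F0 acks idx 1 -> match: F0=1 F1=0 F2=0; commitIndex=0
Op 3: F0 acks idx 1 -> match: F0=1 F1=0 F2=0; commitIndex=0
Op 4: F0 acks idx 1 -> match: F0=1 F1=0 F2=0; commitIndex=0
Op 5: F1 acks idx 1 -> match: F0=1 F1=1 F2=0; commitIndex=1
Op 6: append 2 -> log_len=3
Op 7: F2 acks idx 3 -> match: F0=1 F1=1 F2=3; commitIndex=1
Op 8: append 1 -> log_len=4

Answer: 3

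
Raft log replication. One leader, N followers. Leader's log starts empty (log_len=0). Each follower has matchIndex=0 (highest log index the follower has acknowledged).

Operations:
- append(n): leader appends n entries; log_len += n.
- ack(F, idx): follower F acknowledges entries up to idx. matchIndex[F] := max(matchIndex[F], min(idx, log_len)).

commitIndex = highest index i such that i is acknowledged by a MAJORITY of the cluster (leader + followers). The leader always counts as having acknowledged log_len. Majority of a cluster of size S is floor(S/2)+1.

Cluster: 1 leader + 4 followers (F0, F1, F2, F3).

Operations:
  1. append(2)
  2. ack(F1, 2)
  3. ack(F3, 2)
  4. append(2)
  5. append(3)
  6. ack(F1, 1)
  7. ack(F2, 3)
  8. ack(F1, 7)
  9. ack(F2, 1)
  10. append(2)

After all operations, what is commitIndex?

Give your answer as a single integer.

Answer: 3

Derivation:
Op 1: append 2 -> log_len=2
Op 2: F1 acks idx 2 -> match: F0=0 F1=2 F2=0 F3=0; commitIndex=0
Op 3: F3 acks idx 2 -> match: F0=0 F1=2 F2=0 F3=2; commitIndex=2
Op 4: append 2 -> log_len=4
Op 5: append 3 -> log_len=7
Op 6: F1 acks idx 1 -> match: F0=0 F1=2 F2=0 F3=2; commitIndex=2
Op 7: F2 acks idx 3 -> match: F0=0 F1=2 F2=3 F3=2; commitIndex=2
Op 8: F1 acks idx 7 -> match: F0=0 F1=7 F2=3 F3=2; commitIndex=3
Op 9: F2 acks idx 1 -> match: F0=0 F1=7 F2=3 F3=2; commitIndex=3
Op 10: append 2 -> log_len=9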